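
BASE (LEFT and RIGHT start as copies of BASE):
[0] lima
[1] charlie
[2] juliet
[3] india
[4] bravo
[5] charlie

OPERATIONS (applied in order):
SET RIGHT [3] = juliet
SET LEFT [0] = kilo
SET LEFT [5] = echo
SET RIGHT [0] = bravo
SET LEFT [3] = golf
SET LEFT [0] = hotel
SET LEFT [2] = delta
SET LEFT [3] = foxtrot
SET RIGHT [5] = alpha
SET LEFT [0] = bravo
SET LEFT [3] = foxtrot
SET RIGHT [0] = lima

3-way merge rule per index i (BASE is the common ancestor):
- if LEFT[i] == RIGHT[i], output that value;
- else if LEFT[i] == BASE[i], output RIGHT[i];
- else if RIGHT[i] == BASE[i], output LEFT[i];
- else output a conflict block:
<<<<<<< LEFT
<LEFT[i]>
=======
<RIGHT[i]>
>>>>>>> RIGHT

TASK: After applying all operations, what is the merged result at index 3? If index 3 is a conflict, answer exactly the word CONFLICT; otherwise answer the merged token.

Answer: CONFLICT

Derivation:
Final LEFT:  [bravo, charlie, delta, foxtrot, bravo, echo]
Final RIGHT: [lima, charlie, juliet, juliet, bravo, alpha]
i=0: L=bravo, R=lima=BASE -> take LEFT -> bravo
i=1: L=charlie R=charlie -> agree -> charlie
i=2: L=delta, R=juliet=BASE -> take LEFT -> delta
i=3: BASE=india L=foxtrot R=juliet all differ -> CONFLICT
i=4: L=bravo R=bravo -> agree -> bravo
i=5: BASE=charlie L=echo R=alpha all differ -> CONFLICT
Index 3 -> CONFLICT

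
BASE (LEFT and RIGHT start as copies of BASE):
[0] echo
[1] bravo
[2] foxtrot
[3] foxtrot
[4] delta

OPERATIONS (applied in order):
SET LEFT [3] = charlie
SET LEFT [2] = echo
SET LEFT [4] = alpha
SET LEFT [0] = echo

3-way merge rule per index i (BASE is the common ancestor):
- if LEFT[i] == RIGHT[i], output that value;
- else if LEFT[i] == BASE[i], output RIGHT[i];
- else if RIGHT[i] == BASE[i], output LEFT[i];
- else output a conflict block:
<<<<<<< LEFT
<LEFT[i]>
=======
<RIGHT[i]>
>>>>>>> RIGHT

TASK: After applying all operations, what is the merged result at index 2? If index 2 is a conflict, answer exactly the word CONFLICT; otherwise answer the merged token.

Answer: echo

Derivation:
Final LEFT:  [echo, bravo, echo, charlie, alpha]
Final RIGHT: [echo, bravo, foxtrot, foxtrot, delta]
i=0: L=echo R=echo -> agree -> echo
i=1: L=bravo R=bravo -> agree -> bravo
i=2: L=echo, R=foxtrot=BASE -> take LEFT -> echo
i=3: L=charlie, R=foxtrot=BASE -> take LEFT -> charlie
i=4: L=alpha, R=delta=BASE -> take LEFT -> alpha
Index 2 -> echo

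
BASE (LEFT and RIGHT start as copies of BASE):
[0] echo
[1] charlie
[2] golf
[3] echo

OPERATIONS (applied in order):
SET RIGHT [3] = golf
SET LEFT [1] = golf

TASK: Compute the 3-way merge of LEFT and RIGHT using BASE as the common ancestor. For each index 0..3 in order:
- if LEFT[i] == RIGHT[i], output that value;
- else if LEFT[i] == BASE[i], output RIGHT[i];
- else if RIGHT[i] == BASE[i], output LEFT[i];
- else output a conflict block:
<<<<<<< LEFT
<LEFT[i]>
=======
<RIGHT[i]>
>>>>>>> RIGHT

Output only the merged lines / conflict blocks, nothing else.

Final LEFT:  [echo, golf, golf, echo]
Final RIGHT: [echo, charlie, golf, golf]
i=0: L=echo R=echo -> agree -> echo
i=1: L=golf, R=charlie=BASE -> take LEFT -> golf
i=2: L=golf R=golf -> agree -> golf
i=3: L=echo=BASE, R=golf -> take RIGHT -> golf

Answer: echo
golf
golf
golf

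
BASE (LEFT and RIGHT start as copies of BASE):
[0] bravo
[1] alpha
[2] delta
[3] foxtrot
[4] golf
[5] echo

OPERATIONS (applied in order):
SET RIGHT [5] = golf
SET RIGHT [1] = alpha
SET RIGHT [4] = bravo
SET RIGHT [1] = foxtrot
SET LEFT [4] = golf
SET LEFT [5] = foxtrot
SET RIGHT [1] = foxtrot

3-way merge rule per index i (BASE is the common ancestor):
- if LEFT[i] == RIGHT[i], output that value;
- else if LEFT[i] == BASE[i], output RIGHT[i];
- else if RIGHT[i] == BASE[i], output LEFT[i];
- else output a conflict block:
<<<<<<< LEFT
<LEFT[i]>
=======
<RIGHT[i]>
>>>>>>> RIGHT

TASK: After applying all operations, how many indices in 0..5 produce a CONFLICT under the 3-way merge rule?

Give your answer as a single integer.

Final LEFT:  [bravo, alpha, delta, foxtrot, golf, foxtrot]
Final RIGHT: [bravo, foxtrot, delta, foxtrot, bravo, golf]
i=0: L=bravo R=bravo -> agree -> bravo
i=1: L=alpha=BASE, R=foxtrot -> take RIGHT -> foxtrot
i=2: L=delta R=delta -> agree -> delta
i=3: L=foxtrot R=foxtrot -> agree -> foxtrot
i=4: L=golf=BASE, R=bravo -> take RIGHT -> bravo
i=5: BASE=echo L=foxtrot R=golf all differ -> CONFLICT
Conflict count: 1

Answer: 1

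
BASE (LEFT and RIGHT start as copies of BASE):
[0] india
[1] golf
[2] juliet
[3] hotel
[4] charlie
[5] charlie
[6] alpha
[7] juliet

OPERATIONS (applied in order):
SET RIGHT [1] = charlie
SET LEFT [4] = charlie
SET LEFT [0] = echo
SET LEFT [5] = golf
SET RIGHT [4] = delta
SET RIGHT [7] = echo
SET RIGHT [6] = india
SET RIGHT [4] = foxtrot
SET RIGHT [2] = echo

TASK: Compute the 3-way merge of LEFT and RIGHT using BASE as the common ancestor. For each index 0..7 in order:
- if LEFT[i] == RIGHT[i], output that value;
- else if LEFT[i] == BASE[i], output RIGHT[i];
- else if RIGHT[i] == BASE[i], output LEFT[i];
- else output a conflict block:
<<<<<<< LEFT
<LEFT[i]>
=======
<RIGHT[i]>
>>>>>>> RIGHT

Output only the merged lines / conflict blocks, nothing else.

Final LEFT:  [echo, golf, juliet, hotel, charlie, golf, alpha, juliet]
Final RIGHT: [india, charlie, echo, hotel, foxtrot, charlie, india, echo]
i=0: L=echo, R=india=BASE -> take LEFT -> echo
i=1: L=golf=BASE, R=charlie -> take RIGHT -> charlie
i=2: L=juliet=BASE, R=echo -> take RIGHT -> echo
i=3: L=hotel R=hotel -> agree -> hotel
i=4: L=charlie=BASE, R=foxtrot -> take RIGHT -> foxtrot
i=5: L=golf, R=charlie=BASE -> take LEFT -> golf
i=6: L=alpha=BASE, R=india -> take RIGHT -> india
i=7: L=juliet=BASE, R=echo -> take RIGHT -> echo

Answer: echo
charlie
echo
hotel
foxtrot
golf
india
echo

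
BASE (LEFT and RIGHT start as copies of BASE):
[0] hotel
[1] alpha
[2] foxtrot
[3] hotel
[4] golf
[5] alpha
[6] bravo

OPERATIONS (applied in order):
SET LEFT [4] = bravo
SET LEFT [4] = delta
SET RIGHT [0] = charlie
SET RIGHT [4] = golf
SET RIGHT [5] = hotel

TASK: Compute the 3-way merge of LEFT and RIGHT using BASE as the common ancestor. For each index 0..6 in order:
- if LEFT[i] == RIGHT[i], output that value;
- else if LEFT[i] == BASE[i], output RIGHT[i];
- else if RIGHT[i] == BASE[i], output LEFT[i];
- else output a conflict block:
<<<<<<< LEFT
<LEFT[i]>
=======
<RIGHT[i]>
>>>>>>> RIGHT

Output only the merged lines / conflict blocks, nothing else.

Answer: charlie
alpha
foxtrot
hotel
delta
hotel
bravo

Derivation:
Final LEFT:  [hotel, alpha, foxtrot, hotel, delta, alpha, bravo]
Final RIGHT: [charlie, alpha, foxtrot, hotel, golf, hotel, bravo]
i=0: L=hotel=BASE, R=charlie -> take RIGHT -> charlie
i=1: L=alpha R=alpha -> agree -> alpha
i=2: L=foxtrot R=foxtrot -> agree -> foxtrot
i=3: L=hotel R=hotel -> agree -> hotel
i=4: L=delta, R=golf=BASE -> take LEFT -> delta
i=5: L=alpha=BASE, R=hotel -> take RIGHT -> hotel
i=6: L=bravo R=bravo -> agree -> bravo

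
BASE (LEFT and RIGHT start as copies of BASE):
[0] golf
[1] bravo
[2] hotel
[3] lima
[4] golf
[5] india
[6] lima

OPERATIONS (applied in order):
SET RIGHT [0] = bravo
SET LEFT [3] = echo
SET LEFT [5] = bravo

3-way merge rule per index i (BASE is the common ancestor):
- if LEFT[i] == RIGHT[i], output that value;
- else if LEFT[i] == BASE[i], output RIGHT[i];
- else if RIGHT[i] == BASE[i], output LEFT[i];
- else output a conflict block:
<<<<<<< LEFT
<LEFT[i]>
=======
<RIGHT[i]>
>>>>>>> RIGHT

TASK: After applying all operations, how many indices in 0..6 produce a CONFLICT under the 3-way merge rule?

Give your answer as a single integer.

Final LEFT:  [golf, bravo, hotel, echo, golf, bravo, lima]
Final RIGHT: [bravo, bravo, hotel, lima, golf, india, lima]
i=0: L=golf=BASE, R=bravo -> take RIGHT -> bravo
i=1: L=bravo R=bravo -> agree -> bravo
i=2: L=hotel R=hotel -> agree -> hotel
i=3: L=echo, R=lima=BASE -> take LEFT -> echo
i=4: L=golf R=golf -> agree -> golf
i=5: L=bravo, R=india=BASE -> take LEFT -> bravo
i=6: L=lima R=lima -> agree -> lima
Conflict count: 0

Answer: 0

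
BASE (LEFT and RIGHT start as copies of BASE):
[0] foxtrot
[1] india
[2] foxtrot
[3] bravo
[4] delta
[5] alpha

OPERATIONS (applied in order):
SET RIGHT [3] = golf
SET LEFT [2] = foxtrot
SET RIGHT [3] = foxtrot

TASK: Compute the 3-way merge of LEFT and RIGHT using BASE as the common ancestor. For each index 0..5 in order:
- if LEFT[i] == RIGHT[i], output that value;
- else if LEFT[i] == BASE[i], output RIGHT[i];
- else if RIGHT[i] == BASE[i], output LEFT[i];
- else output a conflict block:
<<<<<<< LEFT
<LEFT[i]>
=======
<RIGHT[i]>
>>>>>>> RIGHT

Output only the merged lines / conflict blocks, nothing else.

Final LEFT:  [foxtrot, india, foxtrot, bravo, delta, alpha]
Final RIGHT: [foxtrot, india, foxtrot, foxtrot, delta, alpha]
i=0: L=foxtrot R=foxtrot -> agree -> foxtrot
i=1: L=india R=india -> agree -> india
i=2: L=foxtrot R=foxtrot -> agree -> foxtrot
i=3: L=bravo=BASE, R=foxtrot -> take RIGHT -> foxtrot
i=4: L=delta R=delta -> agree -> delta
i=5: L=alpha R=alpha -> agree -> alpha

Answer: foxtrot
india
foxtrot
foxtrot
delta
alpha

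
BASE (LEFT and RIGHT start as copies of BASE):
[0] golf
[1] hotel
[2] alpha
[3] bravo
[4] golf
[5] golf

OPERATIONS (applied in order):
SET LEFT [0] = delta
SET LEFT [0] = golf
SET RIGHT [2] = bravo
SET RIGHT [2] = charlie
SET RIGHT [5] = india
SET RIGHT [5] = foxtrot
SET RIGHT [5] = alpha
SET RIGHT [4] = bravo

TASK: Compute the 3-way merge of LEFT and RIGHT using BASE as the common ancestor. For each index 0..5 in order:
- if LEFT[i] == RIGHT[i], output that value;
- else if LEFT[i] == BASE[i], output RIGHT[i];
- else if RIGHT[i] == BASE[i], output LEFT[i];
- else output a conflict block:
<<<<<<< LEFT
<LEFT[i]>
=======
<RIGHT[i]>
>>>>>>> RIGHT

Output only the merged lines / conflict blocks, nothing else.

Answer: golf
hotel
charlie
bravo
bravo
alpha

Derivation:
Final LEFT:  [golf, hotel, alpha, bravo, golf, golf]
Final RIGHT: [golf, hotel, charlie, bravo, bravo, alpha]
i=0: L=golf R=golf -> agree -> golf
i=1: L=hotel R=hotel -> agree -> hotel
i=2: L=alpha=BASE, R=charlie -> take RIGHT -> charlie
i=3: L=bravo R=bravo -> agree -> bravo
i=4: L=golf=BASE, R=bravo -> take RIGHT -> bravo
i=5: L=golf=BASE, R=alpha -> take RIGHT -> alpha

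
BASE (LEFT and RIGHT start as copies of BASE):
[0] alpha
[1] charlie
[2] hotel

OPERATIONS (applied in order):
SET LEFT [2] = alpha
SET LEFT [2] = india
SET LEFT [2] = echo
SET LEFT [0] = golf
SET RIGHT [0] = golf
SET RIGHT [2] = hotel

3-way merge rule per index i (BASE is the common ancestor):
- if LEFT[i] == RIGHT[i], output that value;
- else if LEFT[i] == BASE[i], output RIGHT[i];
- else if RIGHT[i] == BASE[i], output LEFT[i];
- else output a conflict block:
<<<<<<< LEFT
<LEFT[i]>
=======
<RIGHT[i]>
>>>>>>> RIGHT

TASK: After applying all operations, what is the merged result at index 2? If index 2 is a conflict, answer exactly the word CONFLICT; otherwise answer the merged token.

Final LEFT:  [golf, charlie, echo]
Final RIGHT: [golf, charlie, hotel]
i=0: L=golf R=golf -> agree -> golf
i=1: L=charlie R=charlie -> agree -> charlie
i=2: L=echo, R=hotel=BASE -> take LEFT -> echo
Index 2 -> echo

Answer: echo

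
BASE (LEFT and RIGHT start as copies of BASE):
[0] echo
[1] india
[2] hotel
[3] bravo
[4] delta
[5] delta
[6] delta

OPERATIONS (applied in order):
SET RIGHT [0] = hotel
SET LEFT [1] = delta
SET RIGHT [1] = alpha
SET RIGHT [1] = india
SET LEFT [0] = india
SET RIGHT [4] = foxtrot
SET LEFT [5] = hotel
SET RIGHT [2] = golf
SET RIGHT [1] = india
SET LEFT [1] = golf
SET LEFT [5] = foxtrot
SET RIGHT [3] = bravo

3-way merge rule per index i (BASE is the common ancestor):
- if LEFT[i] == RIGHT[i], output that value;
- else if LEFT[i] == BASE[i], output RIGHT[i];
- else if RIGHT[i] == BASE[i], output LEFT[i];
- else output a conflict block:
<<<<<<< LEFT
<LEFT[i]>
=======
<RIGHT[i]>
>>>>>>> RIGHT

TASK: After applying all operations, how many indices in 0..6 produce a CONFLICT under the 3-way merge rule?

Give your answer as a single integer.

Final LEFT:  [india, golf, hotel, bravo, delta, foxtrot, delta]
Final RIGHT: [hotel, india, golf, bravo, foxtrot, delta, delta]
i=0: BASE=echo L=india R=hotel all differ -> CONFLICT
i=1: L=golf, R=india=BASE -> take LEFT -> golf
i=2: L=hotel=BASE, R=golf -> take RIGHT -> golf
i=3: L=bravo R=bravo -> agree -> bravo
i=4: L=delta=BASE, R=foxtrot -> take RIGHT -> foxtrot
i=5: L=foxtrot, R=delta=BASE -> take LEFT -> foxtrot
i=6: L=delta R=delta -> agree -> delta
Conflict count: 1

Answer: 1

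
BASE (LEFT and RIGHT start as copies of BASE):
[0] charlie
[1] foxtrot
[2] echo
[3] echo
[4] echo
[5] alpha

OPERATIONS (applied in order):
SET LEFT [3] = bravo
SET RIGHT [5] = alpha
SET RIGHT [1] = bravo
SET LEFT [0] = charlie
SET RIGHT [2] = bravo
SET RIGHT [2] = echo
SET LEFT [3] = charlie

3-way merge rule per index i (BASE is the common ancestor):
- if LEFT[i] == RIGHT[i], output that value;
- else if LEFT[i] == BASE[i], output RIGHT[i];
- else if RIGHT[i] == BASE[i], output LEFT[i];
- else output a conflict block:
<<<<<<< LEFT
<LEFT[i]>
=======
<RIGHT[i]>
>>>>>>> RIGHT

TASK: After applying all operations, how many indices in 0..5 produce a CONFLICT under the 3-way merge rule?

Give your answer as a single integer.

Answer: 0

Derivation:
Final LEFT:  [charlie, foxtrot, echo, charlie, echo, alpha]
Final RIGHT: [charlie, bravo, echo, echo, echo, alpha]
i=0: L=charlie R=charlie -> agree -> charlie
i=1: L=foxtrot=BASE, R=bravo -> take RIGHT -> bravo
i=2: L=echo R=echo -> agree -> echo
i=3: L=charlie, R=echo=BASE -> take LEFT -> charlie
i=4: L=echo R=echo -> agree -> echo
i=5: L=alpha R=alpha -> agree -> alpha
Conflict count: 0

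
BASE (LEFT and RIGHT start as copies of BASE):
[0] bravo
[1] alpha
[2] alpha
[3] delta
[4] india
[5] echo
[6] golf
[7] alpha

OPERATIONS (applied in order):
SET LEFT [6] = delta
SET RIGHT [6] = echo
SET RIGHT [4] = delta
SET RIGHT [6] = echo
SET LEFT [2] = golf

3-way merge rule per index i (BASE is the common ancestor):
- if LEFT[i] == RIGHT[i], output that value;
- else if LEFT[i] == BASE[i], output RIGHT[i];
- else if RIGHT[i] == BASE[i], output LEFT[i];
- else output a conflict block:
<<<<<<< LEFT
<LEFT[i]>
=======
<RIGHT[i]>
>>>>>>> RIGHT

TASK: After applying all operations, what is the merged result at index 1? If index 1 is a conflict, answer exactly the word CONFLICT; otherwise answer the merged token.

Answer: alpha

Derivation:
Final LEFT:  [bravo, alpha, golf, delta, india, echo, delta, alpha]
Final RIGHT: [bravo, alpha, alpha, delta, delta, echo, echo, alpha]
i=0: L=bravo R=bravo -> agree -> bravo
i=1: L=alpha R=alpha -> agree -> alpha
i=2: L=golf, R=alpha=BASE -> take LEFT -> golf
i=3: L=delta R=delta -> agree -> delta
i=4: L=india=BASE, R=delta -> take RIGHT -> delta
i=5: L=echo R=echo -> agree -> echo
i=6: BASE=golf L=delta R=echo all differ -> CONFLICT
i=7: L=alpha R=alpha -> agree -> alpha
Index 1 -> alpha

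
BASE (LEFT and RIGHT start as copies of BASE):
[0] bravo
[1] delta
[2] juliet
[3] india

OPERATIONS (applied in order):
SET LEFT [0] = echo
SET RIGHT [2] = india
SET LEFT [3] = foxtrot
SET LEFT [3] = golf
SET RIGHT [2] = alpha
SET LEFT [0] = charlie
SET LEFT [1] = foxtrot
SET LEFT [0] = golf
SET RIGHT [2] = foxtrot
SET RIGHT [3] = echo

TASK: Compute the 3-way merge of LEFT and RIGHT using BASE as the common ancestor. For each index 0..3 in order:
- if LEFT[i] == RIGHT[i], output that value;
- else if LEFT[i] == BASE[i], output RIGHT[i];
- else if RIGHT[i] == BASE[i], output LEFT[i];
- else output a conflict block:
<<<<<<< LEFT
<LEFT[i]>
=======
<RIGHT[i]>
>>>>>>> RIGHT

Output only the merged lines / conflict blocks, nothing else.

Final LEFT:  [golf, foxtrot, juliet, golf]
Final RIGHT: [bravo, delta, foxtrot, echo]
i=0: L=golf, R=bravo=BASE -> take LEFT -> golf
i=1: L=foxtrot, R=delta=BASE -> take LEFT -> foxtrot
i=2: L=juliet=BASE, R=foxtrot -> take RIGHT -> foxtrot
i=3: BASE=india L=golf R=echo all differ -> CONFLICT

Answer: golf
foxtrot
foxtrot
<<<<<<< LEFT
golf
=======
echo
>>>>>>> RIGHT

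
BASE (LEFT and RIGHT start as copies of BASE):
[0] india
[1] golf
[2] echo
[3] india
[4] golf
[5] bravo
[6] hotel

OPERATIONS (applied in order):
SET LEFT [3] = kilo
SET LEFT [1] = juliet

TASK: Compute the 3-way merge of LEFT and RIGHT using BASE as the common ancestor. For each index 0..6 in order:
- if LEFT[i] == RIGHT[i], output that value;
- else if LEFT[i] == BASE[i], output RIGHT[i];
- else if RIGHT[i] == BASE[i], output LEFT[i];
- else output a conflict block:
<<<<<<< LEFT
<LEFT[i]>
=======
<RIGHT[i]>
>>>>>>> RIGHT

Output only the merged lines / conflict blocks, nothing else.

Answer: india
juliet
echo
kilo
golf
bravo
hotel

Derivation:
Final LEFT:  [india, juliet, echo, kilo, golf, bravo, hotel]
Final RIGHT: [india, golf, echo, india, golf, bravo, hotel]
i=0: L=india R=india -> agree -> india
i=1: L=juliet, R=golf=BASE -> take LEFT -> juliet
i=2: L=echo R=echo -> agree -> echo
i=3: L=kilo, R=india=BASE -> take LEFT -> kilo
i=4: L=golf R=golf -> agree -> golf
i=5: L=bravo R=bravo -> agree -> bravo
i=6: L=hotel R=hotel -> agree -> hotel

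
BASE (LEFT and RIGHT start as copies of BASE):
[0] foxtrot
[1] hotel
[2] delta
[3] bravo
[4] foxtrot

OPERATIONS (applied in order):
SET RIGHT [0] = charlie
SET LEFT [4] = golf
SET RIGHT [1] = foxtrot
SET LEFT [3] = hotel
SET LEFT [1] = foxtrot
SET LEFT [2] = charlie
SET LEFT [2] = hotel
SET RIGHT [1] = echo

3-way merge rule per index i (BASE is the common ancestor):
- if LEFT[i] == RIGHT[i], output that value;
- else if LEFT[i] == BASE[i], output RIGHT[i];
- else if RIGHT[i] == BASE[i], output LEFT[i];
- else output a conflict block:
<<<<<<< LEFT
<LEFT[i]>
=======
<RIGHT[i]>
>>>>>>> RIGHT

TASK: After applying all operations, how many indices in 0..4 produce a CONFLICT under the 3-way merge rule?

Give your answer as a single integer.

Answer: 1

Derivation:
Final LEFT:  [foxtrot, foxtrot, hotel, hotel, golf]
Final RIGHT: [charlie, echo, delta, bravo, foxtrot]
i=0: L=foxtrot=BASE, R=charlie -> take RIGHT -> charlie
i=1: BASE=hotel L=foxtrot R=echo all differ -> CONFLICT
i=2: L=hotel, R=delta=BASE -> take LEFT -> hotel
i=3: L=hotel, R=bravo=BASE -> take LEFT -> hotel
i=4: L=golf, R=foxtrot=BASE -> take LEFT -> golf
Conflict count: 1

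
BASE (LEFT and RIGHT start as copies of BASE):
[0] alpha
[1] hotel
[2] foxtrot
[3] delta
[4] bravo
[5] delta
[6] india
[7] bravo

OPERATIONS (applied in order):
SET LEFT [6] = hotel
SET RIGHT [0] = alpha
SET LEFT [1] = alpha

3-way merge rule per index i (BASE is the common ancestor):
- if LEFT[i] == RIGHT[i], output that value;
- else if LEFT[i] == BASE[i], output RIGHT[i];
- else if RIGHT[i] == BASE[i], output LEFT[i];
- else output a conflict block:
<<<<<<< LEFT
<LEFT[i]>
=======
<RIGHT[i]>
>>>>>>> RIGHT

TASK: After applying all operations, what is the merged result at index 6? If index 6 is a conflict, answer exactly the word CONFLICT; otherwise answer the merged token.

Answer: hotel

Derivation:
Final LEFT:  [alpha, alpha, foxtrot, delta, bravo, delta, hotel, bravo]
Final RIGHT: [alpha, hotel, foxtrot, delta, bravo, delta, india, bravo]
i=0: L=alpha R=alpha -> agree -> alpha
i=1: L=alpha, R=hotel=BASE -> take LEFT -> alpha
i=2: L=foxtrot R=foxtrot -> agree -> foxtrot
i=3: L=delta R=delta -> agree -> delta
i=4: L=bravo R=bravo -> agree -> bravo
i=5: L=delta R=delta -> agree -> delta
i=6: L=hotel, R=india=BASE -> take LEFT -> hotel
i=7: L=bravo R=bravo -> agree -> bravo
Index 6 -> hotel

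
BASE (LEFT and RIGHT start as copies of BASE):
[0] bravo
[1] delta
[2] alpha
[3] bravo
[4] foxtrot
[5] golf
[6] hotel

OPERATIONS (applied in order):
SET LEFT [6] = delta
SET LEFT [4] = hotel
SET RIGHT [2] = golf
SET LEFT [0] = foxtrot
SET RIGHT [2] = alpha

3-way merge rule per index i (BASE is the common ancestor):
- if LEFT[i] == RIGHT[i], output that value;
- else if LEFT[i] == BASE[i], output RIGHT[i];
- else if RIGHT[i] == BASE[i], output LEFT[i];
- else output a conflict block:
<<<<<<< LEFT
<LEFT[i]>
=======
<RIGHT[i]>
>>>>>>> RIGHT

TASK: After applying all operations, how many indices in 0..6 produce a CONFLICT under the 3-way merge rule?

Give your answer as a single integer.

Final LEFT:  [foxtrot, delta, alpha, bravo, hotel, golf, delta]
Final RIGHT: [bravo, delta, alpha, bravo, foxtrot, golf, hotel]
i=0: L=foxtrot, R=bravo=BASE -> take LEFT -> foxtrot
i=1: L=delta R=delta -> agree -> delta
i=2: L=alpha R=alpha -> agree -> alpha
i=3: L=bravo R=bravo -> agree -> bravo
i=4: L=hotel, R=foxtrot=BASE -> take LEFT -> hotel
i=5: L=golf R=golf -> agree -> golf
i=6: L=delta, R=hotel=BASE -> take LEFT -> delta
Conflict count: 0

Answer: 0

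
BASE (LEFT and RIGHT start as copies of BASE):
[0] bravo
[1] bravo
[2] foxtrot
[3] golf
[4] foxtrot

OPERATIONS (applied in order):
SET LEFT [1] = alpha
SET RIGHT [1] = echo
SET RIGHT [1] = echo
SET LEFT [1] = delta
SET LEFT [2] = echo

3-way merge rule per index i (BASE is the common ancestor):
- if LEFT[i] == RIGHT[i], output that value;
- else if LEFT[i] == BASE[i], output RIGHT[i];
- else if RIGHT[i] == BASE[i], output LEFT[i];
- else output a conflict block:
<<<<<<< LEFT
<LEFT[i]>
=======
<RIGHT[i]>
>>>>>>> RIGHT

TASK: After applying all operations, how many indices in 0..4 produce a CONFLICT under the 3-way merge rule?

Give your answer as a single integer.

Answer: 1

Derivation:
Final LEFT:  [bravo, delta, echo, golf, foxtrot]
Final RIGHT: [bravo, echo, foxtrot, golf, foxtrot]
i=0: L=bravo R=bravo -> agree -> bravo
i=1: BASE=bravo L=delta R=echo all differ -> CONFLICT
i=2: L=echo, R=foxtrot=BASE -> take LEFT -> echo
i=3: L=golf R=golf -> agree -> golf
i=4: L=foxtrot R=foxtrot -> agree -> foxtrot
Conflict count: 1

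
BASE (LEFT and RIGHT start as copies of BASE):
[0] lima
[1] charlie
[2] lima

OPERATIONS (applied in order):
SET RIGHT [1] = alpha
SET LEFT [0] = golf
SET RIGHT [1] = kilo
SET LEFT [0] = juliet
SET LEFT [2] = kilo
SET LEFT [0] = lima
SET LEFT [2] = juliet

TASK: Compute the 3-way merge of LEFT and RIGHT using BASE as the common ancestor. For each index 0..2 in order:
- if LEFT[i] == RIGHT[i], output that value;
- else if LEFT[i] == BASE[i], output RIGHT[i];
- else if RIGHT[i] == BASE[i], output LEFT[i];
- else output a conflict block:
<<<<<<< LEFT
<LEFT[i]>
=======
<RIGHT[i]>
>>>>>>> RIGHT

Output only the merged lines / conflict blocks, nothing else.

Answer: lima
kilo
juliet

Derivation:
Final LEFT:  [lima, charlie, juliet]
Final RIGHT: [lima, kilo, lima]
i=0: L=lima R=lima -> agree -> lima
i=1: L=charlie=BASE, R=kilo -> take RIGHT -> kilo
i=2: L=juliet, R=lima=BASE -> take LEFT -> juliet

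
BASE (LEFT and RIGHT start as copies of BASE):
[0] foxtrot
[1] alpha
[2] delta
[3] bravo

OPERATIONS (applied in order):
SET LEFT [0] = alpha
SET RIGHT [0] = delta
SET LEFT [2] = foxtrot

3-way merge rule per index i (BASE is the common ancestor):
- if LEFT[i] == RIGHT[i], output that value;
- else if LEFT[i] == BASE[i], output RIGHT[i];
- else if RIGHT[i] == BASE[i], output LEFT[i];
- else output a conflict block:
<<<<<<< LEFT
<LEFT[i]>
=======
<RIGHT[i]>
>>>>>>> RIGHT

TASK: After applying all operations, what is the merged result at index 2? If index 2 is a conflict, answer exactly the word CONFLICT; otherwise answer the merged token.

Final LEFT:  [alpha, alpha, foxtrot, bravo]
Final RIGHT: [delta, alpha, delta, bravo]
i=0: BASE=foxtrot L=alpha R=delta all differ -> CONFLICT
i=1: L=alpha R=alpha -> agree -> alpha
i=2: L=foxtrot, R=delta=BASE -> take LEFT -> foxtrot
i=3: L=bravo R=bravo -> agree -> bravo
Index 2 -> foxtrot

Answer: foxtrot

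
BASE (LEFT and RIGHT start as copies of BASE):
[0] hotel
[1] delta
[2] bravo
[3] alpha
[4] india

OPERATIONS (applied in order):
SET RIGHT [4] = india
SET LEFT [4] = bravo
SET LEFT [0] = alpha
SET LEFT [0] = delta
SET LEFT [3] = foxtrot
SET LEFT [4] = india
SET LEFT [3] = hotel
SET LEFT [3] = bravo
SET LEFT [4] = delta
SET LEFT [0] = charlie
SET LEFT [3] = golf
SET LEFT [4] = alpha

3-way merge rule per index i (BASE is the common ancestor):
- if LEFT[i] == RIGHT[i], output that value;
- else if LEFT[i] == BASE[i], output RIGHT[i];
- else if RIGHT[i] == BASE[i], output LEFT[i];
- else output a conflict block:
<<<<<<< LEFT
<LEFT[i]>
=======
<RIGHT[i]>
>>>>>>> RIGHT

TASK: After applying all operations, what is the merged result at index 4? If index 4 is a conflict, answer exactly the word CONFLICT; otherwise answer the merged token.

Answer: alpha

Derivation:
Final LEFT:  [charlie, delta, bravo, golf, alpha]
Final RIGHT: [hotel, delta, bravo, alpha, india]
i=0: L=charlie, R=hotel=BASE -> take LEFT -> charlie
i=1: L=delta R=delta -> agree -> delta
i=2: L=bravo R=bravo -> agree -> bravo
i=3: L=golf, R=alpha=BASE -> take LEFT -> golf
i=4: L=alpha, R=india=BASE -> take LEFT -> alpha
Index 4 -> alpha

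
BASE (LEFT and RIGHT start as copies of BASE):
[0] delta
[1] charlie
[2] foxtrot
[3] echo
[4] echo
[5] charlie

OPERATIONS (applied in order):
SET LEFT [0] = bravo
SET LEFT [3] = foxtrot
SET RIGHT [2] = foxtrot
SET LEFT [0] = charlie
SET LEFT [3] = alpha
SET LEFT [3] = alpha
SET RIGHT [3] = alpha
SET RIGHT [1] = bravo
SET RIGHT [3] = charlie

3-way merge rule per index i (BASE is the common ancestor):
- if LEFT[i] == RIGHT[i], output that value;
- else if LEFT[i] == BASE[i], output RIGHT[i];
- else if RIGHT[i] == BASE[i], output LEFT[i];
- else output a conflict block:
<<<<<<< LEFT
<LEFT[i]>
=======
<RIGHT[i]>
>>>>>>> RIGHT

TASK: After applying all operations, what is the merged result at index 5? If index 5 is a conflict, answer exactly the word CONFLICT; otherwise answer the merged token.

Answer: charlie

Derivation:
Final LEFT:  [charlie, charlie, foxtrot, alpha, echo, charlie]
Final RIGHT: [delta, bravo, foxtrot, charlie, echo, charlie]
i=0: L=charlie, R=delta=BASE -> take LEFT -> charlie
i=1: L=charlie=BASE, R=bravo -> take RIGHT -> bravo
i=2: L=foxtrot R=foxtrot -> agree -> foxtrot
i=3: BASE=echo L=alpha R=charlie all differ -> CONFLICT
i=4: L=echo R=echo -> agree -> echo
i=5: L=charlie R=charlie -> agree -> charlie
Index 5 -> charlie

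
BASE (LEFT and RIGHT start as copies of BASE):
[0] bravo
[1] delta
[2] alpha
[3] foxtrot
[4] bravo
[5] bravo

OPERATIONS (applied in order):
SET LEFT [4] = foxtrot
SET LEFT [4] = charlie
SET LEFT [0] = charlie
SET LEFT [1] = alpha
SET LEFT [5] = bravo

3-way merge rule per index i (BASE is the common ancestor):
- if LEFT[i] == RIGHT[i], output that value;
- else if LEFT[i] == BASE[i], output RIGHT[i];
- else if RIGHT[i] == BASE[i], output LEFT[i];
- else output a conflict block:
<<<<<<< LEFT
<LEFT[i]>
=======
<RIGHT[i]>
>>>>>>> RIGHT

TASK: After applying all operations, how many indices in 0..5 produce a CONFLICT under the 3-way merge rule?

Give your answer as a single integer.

Answer: 0

Derivation:
Final LEFT:  [charlie, alpha, alpha, foxtrot, charlie, bravo]
Final RIGHT: [bravo, delta, alpha, foxtrot, bravo, bravo]
i=0: L=charlie, R=bravo=BASE -> take LEFT -> charlie
i=1: L=alpha, R=delta=BASE -> take LEFT -> alpha
i=2: L=alpha R=alpha -> agree -> alpha
i=3: L=foxtrot R=foxtrot -> agree -> foxtrot
i=4: L=charlie, R=bravo=BASE -> take LEFT -> charlie
i=5: L=bravo R=bravo -> agree -> bravo
Conflict count: 0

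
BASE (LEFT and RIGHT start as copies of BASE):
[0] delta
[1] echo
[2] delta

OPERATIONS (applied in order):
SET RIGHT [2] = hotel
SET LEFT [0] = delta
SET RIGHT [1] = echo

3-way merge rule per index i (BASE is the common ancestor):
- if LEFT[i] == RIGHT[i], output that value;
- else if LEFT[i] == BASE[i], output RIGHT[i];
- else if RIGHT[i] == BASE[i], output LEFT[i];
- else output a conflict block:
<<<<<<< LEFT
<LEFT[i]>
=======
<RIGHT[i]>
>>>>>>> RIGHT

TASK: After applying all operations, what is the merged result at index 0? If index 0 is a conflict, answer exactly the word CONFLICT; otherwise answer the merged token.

Answer: delta

Derivation:
Final LEFT:  [delta, echo, delta]
Final RIGHT: [delta, echo, hotel]
i=0: L=delta R=delta -> agree -> delta
i=1: L=echo R=echo -> agree -> echo
i=2: L=delta=BASE, R=hotel -> take RIGHT -> hotel
Index 0 -> delta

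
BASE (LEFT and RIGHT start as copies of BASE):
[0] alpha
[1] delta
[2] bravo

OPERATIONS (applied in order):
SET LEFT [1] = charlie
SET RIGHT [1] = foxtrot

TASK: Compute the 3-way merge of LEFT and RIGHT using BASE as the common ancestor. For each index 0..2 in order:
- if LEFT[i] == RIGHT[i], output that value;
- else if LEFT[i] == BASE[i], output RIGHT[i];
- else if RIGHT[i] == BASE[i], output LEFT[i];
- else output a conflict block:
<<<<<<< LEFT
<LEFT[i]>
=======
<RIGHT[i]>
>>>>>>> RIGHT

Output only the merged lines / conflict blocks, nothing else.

Answer: alpha
<<<<<<< LEFT
charlie
=======
foxtrot
>>>>>>> RIGHT
bravo

Derivation:
Final LEFT:  [alpha, charlie, bravo]
Final RIGHT: [alpha, foxtrot, bravo]
i=0: L=alpha R=alpha -> agree -> alpha
i=1: BASE=delta L=charlie R=foxtrot all differ -> CONFLICT
i=2: L=bravo R=bravo -> agree -> bravo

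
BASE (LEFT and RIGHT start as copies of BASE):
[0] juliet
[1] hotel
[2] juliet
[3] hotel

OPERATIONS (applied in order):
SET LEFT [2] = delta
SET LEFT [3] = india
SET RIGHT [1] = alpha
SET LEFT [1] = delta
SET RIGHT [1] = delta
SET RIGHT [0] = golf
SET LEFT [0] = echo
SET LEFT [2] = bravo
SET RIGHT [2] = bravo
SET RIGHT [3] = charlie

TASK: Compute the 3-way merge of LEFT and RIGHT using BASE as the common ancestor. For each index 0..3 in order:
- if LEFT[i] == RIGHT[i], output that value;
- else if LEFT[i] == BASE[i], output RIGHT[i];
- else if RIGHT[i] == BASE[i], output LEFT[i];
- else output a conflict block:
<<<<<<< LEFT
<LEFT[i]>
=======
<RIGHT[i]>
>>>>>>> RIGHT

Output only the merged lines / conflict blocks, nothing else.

Final LEFT:  [echo, delta, bravo, india]
Final RIGHT: [golf, delta, bravo, charlie]
i=0: BASE=juliet L=echo R=golf all differ -> CONFLICT
i=1: L=delta R=delta -> agree -> delta
i=2: L=bravo R=bravo -> agree -> bravo
i=3: BASE=hotel L=india R=charlie all differ -> CONFLICT

Answer: <<<<<<< LEFT
echo
=======
golf
>>>>>>> RIGHT
delta
bravo
<<<<<<< LEFT
india
=======
charlie
>>>>>>> RIGHT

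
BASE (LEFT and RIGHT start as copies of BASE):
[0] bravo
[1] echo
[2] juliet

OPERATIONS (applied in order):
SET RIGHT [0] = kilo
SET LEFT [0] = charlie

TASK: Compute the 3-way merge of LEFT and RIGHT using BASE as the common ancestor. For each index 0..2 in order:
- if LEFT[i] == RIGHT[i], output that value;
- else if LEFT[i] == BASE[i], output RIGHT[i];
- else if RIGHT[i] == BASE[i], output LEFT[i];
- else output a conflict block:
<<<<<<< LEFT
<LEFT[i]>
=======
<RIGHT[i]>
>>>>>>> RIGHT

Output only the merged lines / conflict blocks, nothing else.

Final LEFT:  [charlie, echo, juliet]
Final RIGHT: [kilo, echo, juliet]
i=0: BASE=bravo L=charlie R=kilo all differ -> CONFLICT
i=1: L=echo R=echo -> agree -> echo
i=2: L=juliet R=juliet -> agree -> juliet

Answer: <<<<<<< LEFT
charlie
=======
kilo
>>>>>>> RIGHT
echo
juliet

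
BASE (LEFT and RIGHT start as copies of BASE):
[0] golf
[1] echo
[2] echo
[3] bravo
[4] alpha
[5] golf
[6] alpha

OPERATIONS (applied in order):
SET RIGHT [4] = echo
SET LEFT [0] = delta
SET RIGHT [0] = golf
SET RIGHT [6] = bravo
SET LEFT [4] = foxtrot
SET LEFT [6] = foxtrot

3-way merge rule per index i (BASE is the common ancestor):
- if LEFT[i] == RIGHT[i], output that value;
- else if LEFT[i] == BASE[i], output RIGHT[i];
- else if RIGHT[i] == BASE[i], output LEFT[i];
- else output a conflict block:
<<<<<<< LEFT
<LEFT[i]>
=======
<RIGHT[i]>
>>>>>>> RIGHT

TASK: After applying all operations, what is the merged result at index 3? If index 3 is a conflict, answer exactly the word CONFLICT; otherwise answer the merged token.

Final LEFT:  [delta, echo, echo, bravo, foxtrot, golf, foxtrot]
Final RIGHT: [golf, echo, echo, bravo, echo, golf, bravo]
i=0: L=delta, R=golf=BASE -> take LEFT -> delta
i=1: L=echo R=echo -> agree -> echo
i=2: L=echo R=echo -> agree -> echo
i=3: L=bravo R=bravo -> agree -> bravo
i=4: BASE=alpha L=foxtrot R=echo all differ -> CONFLICT
i=5: L=golf R=golf -> agree -> golf
i=6: BASE=alpha L=foxtrot R=bravo all differ -> CONFLICT
Index 3 -> bravo

Answer: bravo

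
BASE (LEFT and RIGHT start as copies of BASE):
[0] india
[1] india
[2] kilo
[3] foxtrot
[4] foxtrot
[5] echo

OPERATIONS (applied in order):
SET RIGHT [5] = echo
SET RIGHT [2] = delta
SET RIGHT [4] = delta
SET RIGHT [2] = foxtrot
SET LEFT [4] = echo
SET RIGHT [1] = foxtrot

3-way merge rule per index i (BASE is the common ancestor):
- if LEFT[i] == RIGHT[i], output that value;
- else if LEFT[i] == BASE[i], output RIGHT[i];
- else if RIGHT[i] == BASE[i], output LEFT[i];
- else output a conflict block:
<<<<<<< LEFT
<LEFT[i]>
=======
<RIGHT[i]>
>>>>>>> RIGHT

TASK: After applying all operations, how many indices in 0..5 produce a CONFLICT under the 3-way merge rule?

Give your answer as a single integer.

Final LEFT:  [india, india, kilo, foxtrot, echo, echo]
Final RIGHT: [india, foxtrot, foxtrot, foxtrot, delta, echo]
i=0: L=india R=india -> agree -> india
i=1: L=india=BASE, R=foxtrot -> take RIGHT -> foxtrot
i=2: L=kilo=BASE, R=foxtrot -> take RIGHT -> foxtrot
i=3: L=foxtrot R=foxtrot -> agree -> foxtrot
i=4: BASE=foxtrot L=echo R=delta all differ -> CONFLICT
i=5: L=echo R=echo -> agree -> echo
Conflict count: 1

Answer: 1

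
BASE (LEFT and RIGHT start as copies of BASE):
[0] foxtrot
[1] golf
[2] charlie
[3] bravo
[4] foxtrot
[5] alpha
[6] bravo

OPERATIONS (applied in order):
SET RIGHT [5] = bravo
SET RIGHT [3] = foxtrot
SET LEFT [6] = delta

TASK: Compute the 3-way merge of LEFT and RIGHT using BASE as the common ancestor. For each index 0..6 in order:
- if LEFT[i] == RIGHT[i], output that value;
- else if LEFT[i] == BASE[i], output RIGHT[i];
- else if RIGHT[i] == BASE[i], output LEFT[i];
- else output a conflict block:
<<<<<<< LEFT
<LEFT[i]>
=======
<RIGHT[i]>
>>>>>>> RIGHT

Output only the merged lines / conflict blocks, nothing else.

Answer: foxtrot
golf
charlie
foxtrot
foxtrot
bravo
delta

Derivation:
Final LEFT:  [foxtrot, golf, charlie, bravo, foxtrot, alpha, delta]
Final RIGHT: [foxtrot, golf, charlie, foxtrot, foxtrot, bravo, bravo]
i=0: L=foxtrot R=foxtrot -> agree -> foxtrot
i=1: L=golf R=golf -> agree -> golf
i=2: L=charlie R=charlie -> agree -> charlie
i=3: L=bravo=BASE, R=foxtrot -> take RIGHT -> foxtrot
i=4: L=foxtrot R=foxtrot -> agree -> foxtrot
i=5: L=alpha=BASE, R=bravo -> take RIGHT -> bravo
i=6: L=delta, R=bravo=BASE -> take LEFT -> delta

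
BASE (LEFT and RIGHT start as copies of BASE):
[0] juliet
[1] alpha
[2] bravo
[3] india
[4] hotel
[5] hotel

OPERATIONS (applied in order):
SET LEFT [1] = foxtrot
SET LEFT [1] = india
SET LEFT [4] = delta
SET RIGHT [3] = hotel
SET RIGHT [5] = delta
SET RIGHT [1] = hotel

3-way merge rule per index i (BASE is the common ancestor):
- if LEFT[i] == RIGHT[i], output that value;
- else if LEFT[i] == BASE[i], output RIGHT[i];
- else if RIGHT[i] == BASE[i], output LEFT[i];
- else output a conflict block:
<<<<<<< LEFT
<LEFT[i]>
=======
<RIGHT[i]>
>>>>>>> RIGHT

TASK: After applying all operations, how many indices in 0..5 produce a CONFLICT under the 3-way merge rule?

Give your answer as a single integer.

Answer: 1

Derivation:
Final LEFT:  [juliet, india, bravo, india, delta, hotel]
Final RIGHT: [juliet, hotel, bravo, hotel, hotel, delta]
i=0: L=juliet R=juliet -> agree -> juliet
i=1: BASE=alpha L=india R=hotel all differ -> CONFLICT
i=2: L=bravo R=bravo -> agree -> bravo
i=3: L=india=BASE, R=hotel -> take RIGHT -> hotel
i=4: L=delta, R=hotel=BASE -> take LEFT -> delta
i=5: L=hotel=BASE, R=delta -> take RIGHT -> delta
Conflict count: 1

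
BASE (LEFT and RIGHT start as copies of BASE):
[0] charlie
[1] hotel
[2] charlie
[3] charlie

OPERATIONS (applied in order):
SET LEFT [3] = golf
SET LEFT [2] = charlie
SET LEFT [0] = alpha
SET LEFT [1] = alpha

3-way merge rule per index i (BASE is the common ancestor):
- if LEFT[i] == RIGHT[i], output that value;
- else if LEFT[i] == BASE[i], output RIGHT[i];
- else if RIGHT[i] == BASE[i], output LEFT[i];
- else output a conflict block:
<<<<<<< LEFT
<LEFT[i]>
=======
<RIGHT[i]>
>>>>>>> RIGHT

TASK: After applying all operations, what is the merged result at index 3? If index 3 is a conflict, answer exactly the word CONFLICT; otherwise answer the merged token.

Answer: golf

Derivation:
Final LEFT:  [alpha, alpha, charlie, golf]
Final RIGHT: [charlie, hotel, charlie, charlie]
i=0: L=alpha, R=charlie=BASE -> take LEFT -> alpha
i=1: L=alpha, R=hotel=BASE -> take LEFT -> alpha
i=2: L=charlie R=charlie -> agree -> charlie
i=3: L=golf, R=charlie=BASE -> take LEFT -> golf
Index 3 -> golf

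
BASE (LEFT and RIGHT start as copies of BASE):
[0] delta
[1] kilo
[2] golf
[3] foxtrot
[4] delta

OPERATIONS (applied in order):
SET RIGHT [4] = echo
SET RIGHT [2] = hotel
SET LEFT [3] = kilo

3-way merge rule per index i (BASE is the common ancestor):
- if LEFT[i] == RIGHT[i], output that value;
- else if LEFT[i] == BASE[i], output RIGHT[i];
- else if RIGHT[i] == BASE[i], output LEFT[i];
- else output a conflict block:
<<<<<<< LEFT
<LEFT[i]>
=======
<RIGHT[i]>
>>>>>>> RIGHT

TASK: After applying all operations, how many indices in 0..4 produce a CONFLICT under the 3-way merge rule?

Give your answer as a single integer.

Answer: 0

Derivation:
Final LEFT:  [delta, kilo, golf, kilo, delta]
Final RIGHT: [delta, kilo, hotel, foxtrot, echo]
i=0: L=delta R=delta -> agree -> delta
i=1: L=kilo R=kilo -> agree -> kilo
i=2: L=golf=BASE, R=hotel -> take RIGHT -> hotel
i=3: L=kilo, R=foxtrot=BASE -> take LEFT -> kilo
i=4: L=delta=BASE, R=echo -> take RIGHT -> echo
Conflict count: 0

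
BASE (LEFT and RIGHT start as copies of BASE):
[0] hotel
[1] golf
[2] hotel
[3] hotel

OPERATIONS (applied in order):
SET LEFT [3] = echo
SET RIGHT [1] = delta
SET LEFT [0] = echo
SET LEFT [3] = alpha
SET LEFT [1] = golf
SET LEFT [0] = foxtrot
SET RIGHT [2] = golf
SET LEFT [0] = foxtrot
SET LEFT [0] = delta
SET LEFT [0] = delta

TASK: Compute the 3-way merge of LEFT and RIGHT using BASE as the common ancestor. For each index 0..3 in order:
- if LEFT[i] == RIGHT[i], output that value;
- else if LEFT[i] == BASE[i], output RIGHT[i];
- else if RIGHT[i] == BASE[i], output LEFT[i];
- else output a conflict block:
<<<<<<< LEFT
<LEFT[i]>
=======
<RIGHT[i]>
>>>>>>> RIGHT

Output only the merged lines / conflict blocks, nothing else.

Final LEFT:  [delta, golf, hotel, alpha]
Final RIGHT: [hotel, delta, golf, hotel]
i=0: L=delta, R=hotel=BASE -> take LEFT -> delta
i=1: L=golf=BASE, R=delta -> take RIGHT -> delta
i=2: L=hotel=BASE, R=golf -> take RIGHT -> golf
i=3: L=alpha, R=hotel=BASE -> take LEFT -> alpha

Answer: delta
delta
golf
alpha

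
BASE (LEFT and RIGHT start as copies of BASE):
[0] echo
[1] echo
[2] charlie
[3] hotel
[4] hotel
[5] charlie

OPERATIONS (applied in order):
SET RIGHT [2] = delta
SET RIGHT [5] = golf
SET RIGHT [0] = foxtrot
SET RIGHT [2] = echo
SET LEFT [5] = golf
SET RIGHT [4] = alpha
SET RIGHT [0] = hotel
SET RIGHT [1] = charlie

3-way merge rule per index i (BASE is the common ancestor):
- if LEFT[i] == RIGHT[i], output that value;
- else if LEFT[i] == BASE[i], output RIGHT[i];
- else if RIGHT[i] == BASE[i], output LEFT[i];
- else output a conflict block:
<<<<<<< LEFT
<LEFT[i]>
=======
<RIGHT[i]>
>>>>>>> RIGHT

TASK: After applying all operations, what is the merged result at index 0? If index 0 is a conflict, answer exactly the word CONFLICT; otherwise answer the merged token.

Final LEFT:  [echo, echo, charlie, hotel, hotel, golf]
Final RIGHT: [hotel, charlie, echo, hotel, alpha, golf]
i=0: L=echo=BASE, R=hotel -> take RIGHT -> hotel
i=1: L=echo=BASE, R=charlie -> take RIGHT -> charlie
i=2: L=charlie=BASE, R=echo -> take RIGHT -> echo
i=3: L=hotel R=hotel -> agree -> hotel
i=4: L=hotel=BASE, R=alpha -> take RIGHT -> alpha
i=5: L=golf R=golf -> agree -> golf
Index 0 -> hotel

Answer: hotel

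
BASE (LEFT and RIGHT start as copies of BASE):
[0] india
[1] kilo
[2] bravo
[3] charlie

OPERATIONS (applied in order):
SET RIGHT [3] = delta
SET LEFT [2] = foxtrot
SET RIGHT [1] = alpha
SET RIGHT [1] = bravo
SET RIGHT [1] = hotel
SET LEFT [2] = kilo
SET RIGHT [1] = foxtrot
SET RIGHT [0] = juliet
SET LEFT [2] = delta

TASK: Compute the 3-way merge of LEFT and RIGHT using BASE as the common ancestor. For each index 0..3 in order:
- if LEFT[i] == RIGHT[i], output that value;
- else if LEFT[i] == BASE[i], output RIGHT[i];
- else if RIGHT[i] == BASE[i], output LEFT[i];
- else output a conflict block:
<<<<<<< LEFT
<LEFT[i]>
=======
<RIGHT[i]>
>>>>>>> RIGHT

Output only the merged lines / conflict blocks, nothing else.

Final LEFT:  [india, kilo, delta, charlie]
Final RIGHT: [juliet, foxtrot, bravo, delta]
i=0: L=india=BASE, R=juliet -> take RIGHT -> juliet
i=1: L=kilo=BASE, R=foxtrot -> take RIGHT -> foxtrot
i=2: L=delta, R=bravo=BASE -> take LEFT -> delta
i=3: L=charlie=BASE, R=delta -> take RIGHT -> delta

Answer: juliet
foxtrot
delta
delta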